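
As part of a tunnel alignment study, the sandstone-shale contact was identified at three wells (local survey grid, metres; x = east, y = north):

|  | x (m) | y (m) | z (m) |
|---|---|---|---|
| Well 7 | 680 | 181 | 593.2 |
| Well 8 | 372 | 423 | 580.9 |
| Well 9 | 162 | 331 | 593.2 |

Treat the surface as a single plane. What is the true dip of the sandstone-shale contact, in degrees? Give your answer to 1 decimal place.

4.8°

Two edge vectors: Well 7→Well 8 = (-308, 242, -12.3), Well 7→Well 9 = (-518, 150, 0).
Normal n = (Well 7→Well 8) × (Well 7→Well 9) = (1845, 6371.4, 79156).
So ∂z/∂x = −n_x/n_z = −0.02331 and ∂z/∂y = −n_y/n_z = −0.08049.
Gradient magnitude |∇z| = √(a² + b²) = √(0.00054 + 0.00648) = 0.08380.
True dip = arctan(0.08380) = 4.8°, dipping toward NNE (azimuth ≈ 016°).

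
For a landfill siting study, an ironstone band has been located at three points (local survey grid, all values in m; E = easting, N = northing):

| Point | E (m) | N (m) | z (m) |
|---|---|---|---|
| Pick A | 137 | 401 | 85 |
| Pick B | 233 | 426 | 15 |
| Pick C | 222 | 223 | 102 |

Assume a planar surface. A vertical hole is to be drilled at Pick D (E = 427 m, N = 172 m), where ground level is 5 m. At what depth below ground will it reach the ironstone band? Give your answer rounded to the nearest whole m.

11 m

Let the plane be z = a·E + b·N + c.
Pick B−Pick A: 96a + 25b = −70;  Pick C−Pick A: 85a − 178b = 17.
Solving gives a = −0.62640, b = −0.39463.
Then c = 85 − a·137 − b·401 = 329.06.
At (427, 172): z_contact = −267.5 − 67.9 + 329.06 = -6.3 m.
Depth below ground = 5 − (-6.3) = 11 m.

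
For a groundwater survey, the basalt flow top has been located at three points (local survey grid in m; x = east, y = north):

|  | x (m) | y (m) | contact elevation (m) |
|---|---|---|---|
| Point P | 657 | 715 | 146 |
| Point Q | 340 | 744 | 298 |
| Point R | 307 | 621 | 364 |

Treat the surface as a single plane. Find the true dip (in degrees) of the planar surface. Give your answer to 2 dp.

33.09°

Two edge vectors: Point P→Point Q = (-317, 29, 152), Point P→Point R = (-350, -94, 218).
Normal n = (Point P→Point Q) × (Point P→Point R) = (20610, 15906, 39948).
So ∂z/∂x = −n_x/n_z = −0.51592 and ∂z/∂y = −n_y/n_z = −0.39817.
Gradient magnitude |∇z| = √(a² + b²) = √(0.26617 + 0.15854) = 0.65170.
True dip = arctan(0.65170) = 33.09°, dipping toward NE (azimuth ≈ 052°).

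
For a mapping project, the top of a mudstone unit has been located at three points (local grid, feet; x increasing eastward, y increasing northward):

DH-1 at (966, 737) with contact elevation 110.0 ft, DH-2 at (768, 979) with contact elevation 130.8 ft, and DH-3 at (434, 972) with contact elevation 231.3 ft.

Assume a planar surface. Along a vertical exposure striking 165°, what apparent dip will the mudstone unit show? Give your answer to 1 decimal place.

4.3°

Two edge vectors: DH-1→DH-2 = (-198, 242, 20.8), DH-1→DH-3 = (-532, 235, 121.3).
Normal n = (DH-1→DH-2) × (DH-1→DH-3) = (24466.6, 12951.8, 82214).
So ∂z/∂x = −n_x/n_z = −0.29760 and ∂z/∂y = −n_y/n_z = −0.15754.
Unit vector along 165° is (sin 165°, cos 165°) = (0.2588, -0.9659).
Slope in that direction = a·(0.2588) + b·(-0.9659) = 0.07515.
Apparent dip = arctan|0.07515| = 4.3° (true dip is 18.6°, so apparent ≤ true as expected).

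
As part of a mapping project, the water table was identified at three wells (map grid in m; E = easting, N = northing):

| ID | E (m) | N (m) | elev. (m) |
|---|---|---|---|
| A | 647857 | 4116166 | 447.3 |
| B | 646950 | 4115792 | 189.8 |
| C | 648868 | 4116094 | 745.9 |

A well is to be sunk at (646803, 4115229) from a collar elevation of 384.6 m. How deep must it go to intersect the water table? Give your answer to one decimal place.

224.6 m

Two edge vectors: A→B = (-907, -374, -257.5), A→C = (1011, -72, 298.6).
Normal n = (A→B) × (A→C) = (-130216.4, 10497.7, 443418).
So ∂z/∂E = −n_x/n_z = 0.293665120 and ∂z/∂N = −n_y/n_z = −0.023674501.
Intercept c from A: 447.3 − 190253.00 + 97448.18 = −92357.53.
At (646803, 4115229): z_contact = 189943.48 − 97425.99 − 92357.53 = 159.96 m.
Depth below ground = 384.6 − 159.96 = 224.6 m.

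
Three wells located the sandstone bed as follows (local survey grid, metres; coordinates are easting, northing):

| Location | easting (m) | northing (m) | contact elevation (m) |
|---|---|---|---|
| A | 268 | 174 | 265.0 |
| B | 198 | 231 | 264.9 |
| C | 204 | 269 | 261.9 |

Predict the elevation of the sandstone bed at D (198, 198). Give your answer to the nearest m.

Two edge vectors: A→B = (-70, 57, -0.1), A→C = (-64, 95, -3.1).
Normal n = (A→B) × (A→C) = (-167.2, -210.6, -3002).
So ∂z/∂easting = −n_x/n_z = −0.05570 and ∂z/∂northing = −n_y/n_z = −0.07015.
Intercept c from A: 265 + 14.93 + 12.21 = 292.13.
At (198, 198): z = −11.0 − 13.9 + 292.13 = 267.2 m.

267 m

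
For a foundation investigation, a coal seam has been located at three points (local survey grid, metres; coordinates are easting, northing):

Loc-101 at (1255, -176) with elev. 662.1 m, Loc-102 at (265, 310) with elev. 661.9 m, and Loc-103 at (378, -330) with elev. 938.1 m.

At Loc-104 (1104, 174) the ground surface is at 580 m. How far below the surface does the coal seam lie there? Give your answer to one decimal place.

Let the plane be z = a·easting + b·northing + c.
Loc-102−Loc-101: −990a + 486b = −0.2;  Loc-103−Loc-101: −877a − 154b = 276.
Solving gives a = −0.231742, b = −0.472480.
Then c = 662.1 − a·1255 − b·-176 = 869.78.
At (1104, 174): z_contact = −255.84 − 82.21 + 869.78 = 531.73 m.
Depth below ground = 580 − 531.73 = 48.3 m.

48.3 m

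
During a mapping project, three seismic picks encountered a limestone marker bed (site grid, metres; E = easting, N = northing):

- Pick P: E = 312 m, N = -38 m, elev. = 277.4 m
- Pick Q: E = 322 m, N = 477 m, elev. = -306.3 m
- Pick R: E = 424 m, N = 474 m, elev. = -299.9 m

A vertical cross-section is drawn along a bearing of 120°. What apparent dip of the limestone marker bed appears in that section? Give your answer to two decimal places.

30.64°

Two edge vectors: Pick P→Pick Q = (10, 515, -583.7), Pick P→Pick R = (112, 512, -577.3).
Normal n = (Pick P→Pick Q) × (Pick P→Pick R) = (1544.9, -59601.4, -52560).
So ∂z/∂E = −n_x/n_z = 0.02939 and ∂z/∂N = −n_y/n_z = −1.13397.
Unit vector along 120° is (sin 120°, cos 120°) = (0.8660, -0.5000).
Slope in that direction = a·(0.8660) + b·(-0.5000) = 0.59244.
Apparent dip = arctan|0.59244| = 30.64° (true dip is 48.6°, so apparent ≤ true as expected).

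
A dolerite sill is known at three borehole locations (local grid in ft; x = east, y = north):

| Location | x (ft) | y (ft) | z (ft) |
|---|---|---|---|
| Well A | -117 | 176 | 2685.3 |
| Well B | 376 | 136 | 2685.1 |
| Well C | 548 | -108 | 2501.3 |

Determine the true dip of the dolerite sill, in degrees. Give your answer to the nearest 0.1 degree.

Let the plane be z = a·x + b·y + c.
Well B−Well A: 493a − 40b = −0.2;  Well C−Well A: 665a − 284b = −184.
Solving gives a = 0.06440, b = 0.79867.
Gradient magnitude |∇z| = √(a² + b²) = √(0.00415 + 0.63788) = 0.80126.
True dip = arctan(0.80126) = 38.7°, dipping toward S (azimuth ≈ 185°).

38.7°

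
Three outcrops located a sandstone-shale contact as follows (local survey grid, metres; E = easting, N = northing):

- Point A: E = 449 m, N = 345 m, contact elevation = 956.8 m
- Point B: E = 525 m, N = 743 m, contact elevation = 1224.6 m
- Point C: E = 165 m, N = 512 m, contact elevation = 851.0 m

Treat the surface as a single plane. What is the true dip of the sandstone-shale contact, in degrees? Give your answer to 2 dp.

41.26°

Two edge vectors: Point A→Point B = (76, 398, 267.8), Point A→Point C = (-284, 167, -105.8).
Normal n = (Point A→Point B) × (Point A→Point C) = (-86831, -68014.4, 125724).
So ∂z/∂E = −n_x/n_z = 0.69065 and ∂z/∂N = −n_y/n_z = 0.54098.
Gradient magnitude |∇z| = √(a² + b²) = √(0.47699 + 0.29266) = 0.87730.
True dip = arctan(0.87730) = 41.26°, dipping toward SW (azimuth ≈ 232°).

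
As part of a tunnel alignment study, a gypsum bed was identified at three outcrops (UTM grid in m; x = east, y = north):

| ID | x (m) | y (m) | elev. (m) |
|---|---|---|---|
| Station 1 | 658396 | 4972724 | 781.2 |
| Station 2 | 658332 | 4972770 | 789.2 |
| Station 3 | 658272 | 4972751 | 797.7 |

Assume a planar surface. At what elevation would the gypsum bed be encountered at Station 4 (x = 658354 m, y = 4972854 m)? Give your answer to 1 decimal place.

784.8 m

Two edge vectors: Station 1→Station 2 = (-64, 46, 8), Station 1→Station 3 = (-124, 27, 16.5).
Normal n = (Station 1→Station 2) × (Station 1→Station 3) = (543, 64, 3976).
So ∂z/∂x = −n_x/n_z = −0.136569416 and ∂z/∂y = −n_y/n_z = −0.016096579.
Intercept c from Station 1: 781.2 + 89916.76 + 80043.85 = 170741.80.
At (658354, 4972854): z = −89911.0 − 80045.9 + 170741.80 = 784.8 m.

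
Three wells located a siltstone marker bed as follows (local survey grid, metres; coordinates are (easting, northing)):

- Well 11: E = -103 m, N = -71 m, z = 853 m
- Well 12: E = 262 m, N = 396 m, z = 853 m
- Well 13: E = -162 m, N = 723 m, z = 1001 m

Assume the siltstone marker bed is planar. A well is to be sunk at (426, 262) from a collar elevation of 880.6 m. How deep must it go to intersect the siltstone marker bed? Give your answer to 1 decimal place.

Let the plane be z = a·E + b·N + c.
Well 12−Well 11: 365a + 467b = 0;  Well 13−Well 11: −59a + 794b = 148.
Solving gives a = −0.21778, b = 0.17022.
Then c = 853 − a·-103 − b·-71 = 842.65.
At (426, 262): z_contact = −92.78 + 44.60 + 842.65 = 794.47 m.
Depth below ground = 880.6 − 794.47 = 86.1 m.

86.1 m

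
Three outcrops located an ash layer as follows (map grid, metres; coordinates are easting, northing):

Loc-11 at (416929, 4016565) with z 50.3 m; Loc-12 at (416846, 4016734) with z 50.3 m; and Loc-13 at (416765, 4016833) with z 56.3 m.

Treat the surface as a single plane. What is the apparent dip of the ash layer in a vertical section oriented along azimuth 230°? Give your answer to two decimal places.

Two edge vectors: Loc-11→Loc-12 = (-83, 169, 0), Loc-11→Loc-13 = (-164, 268, 6).
Normal n = (Loc-11→Loc-12) × (Loc-11→Loc-13) = (1014, 498, 5472).
So ∂z/∂easting = −n_x/n_z = −0.18531 and ∂z/∂northing = −n_y/n_z = −0.09101.
Unit vector along 230° is (sin 230°, cos 230°) = (-0.7660, -0.6428).
Slope in that direction = a·(-0.7660) + b·(-0.6428) = 0.20045.
Apparent dip = arctan|0.20045| = 11.33° (true dip is 11.7°, so apparent ≤ true as expected).

11.33°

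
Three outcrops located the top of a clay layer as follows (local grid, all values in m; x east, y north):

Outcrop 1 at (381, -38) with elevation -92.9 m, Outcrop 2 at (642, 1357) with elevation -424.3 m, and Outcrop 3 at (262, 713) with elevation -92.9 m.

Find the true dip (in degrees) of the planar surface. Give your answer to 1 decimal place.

Let the plane be z = a·x + b·y + c.
Outcrop 2−Outcrop 1: 261a + 1395b = −331.4;  Outcrop 3−Outcrop 1: −119a + 751b = 0.
Solving gives a = −0.68749, b = −0.10894.
Gradient magnitude |∇z| = √(a² + b²) = √(0.47264 + 0.01187) = 0.69606.
True dip = arctan(0.69606) = 34.8°, dipping toward E (azimuth ≈ 081°).

34.8°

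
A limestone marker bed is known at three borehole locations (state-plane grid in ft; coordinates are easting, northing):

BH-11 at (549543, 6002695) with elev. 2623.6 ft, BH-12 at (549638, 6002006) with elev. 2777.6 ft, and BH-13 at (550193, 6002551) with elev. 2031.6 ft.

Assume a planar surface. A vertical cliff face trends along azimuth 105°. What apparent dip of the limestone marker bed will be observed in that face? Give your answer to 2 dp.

40.81°

Let the plane be z = a·easting + b·northing + c.
BH-12−BH-11: 95a − 689b = 154;  BH-13−BH-11: 650a − 144b = −592.
Solving gives a = −0.99054, b = −0.36009.
Unit vector along 105° is (sin 105°, cos 105°) = (0.9659, -0.2588).
Slope in that direction = a·(0.9659) + b·(-0.2588) = −0.86359.
Apparent dip = arctan|0.86359| = 40.81° (true dip is 46.5°, so apparent ≤ true as expected).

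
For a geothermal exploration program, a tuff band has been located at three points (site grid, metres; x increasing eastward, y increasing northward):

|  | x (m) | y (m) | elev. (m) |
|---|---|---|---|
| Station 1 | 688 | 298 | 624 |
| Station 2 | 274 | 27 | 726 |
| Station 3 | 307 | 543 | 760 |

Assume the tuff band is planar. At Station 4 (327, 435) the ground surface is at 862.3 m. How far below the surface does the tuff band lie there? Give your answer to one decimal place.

117.5 m

Two edge vectors: Station 1→Station 2 = (-414, -271, 102), Station 1→Station 3 = (-381, 245, 136).
Normal n = (Station 1→Station 2) × (Station 1→Station 3) = (-61846, 17442, -204681).
So ∂z/∂x = −n_x/n_z = −0.30216 and ∂z/∂y = −n_y/n_z = 0.08522.
Intercept c from Station 1: 624 + 207.88 − 25.39 = 806.49.
At (327, 435): z_contact = −98.81 + 37.07 + 806.49 = 744.75 m.
Depth below ground = 862.3 − 744.75 = 117.5 m.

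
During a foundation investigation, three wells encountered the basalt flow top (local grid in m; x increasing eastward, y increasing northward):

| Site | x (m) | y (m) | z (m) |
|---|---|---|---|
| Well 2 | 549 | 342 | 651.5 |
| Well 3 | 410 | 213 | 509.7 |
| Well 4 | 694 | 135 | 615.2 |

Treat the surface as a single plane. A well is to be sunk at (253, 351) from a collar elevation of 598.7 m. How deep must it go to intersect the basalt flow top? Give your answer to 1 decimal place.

Two edge vectors: Well 2→Well 3 = (-139, -129, -141.8), Well 2→Well 4 = (145, -207, -36.3).
Normal n = (Well 2→Well 3) × (Well 2→Well 4) = (-24669.9, -25606.7, 47478).
So ∂z/∂x = −n_x/n_z = 0.51961 and ∂z/∂y = −n_y/n_z = 0.53934.
Intercept c from Well 2: 651.5 − 285.26 − 184.45 = 181.78.
At (253, 351): z_contact = 131.46 + 189.31 + 181.78 = 502.55 m.
Depth below ground = 598.7 − 502.55 = 96.1 m.

96.1 m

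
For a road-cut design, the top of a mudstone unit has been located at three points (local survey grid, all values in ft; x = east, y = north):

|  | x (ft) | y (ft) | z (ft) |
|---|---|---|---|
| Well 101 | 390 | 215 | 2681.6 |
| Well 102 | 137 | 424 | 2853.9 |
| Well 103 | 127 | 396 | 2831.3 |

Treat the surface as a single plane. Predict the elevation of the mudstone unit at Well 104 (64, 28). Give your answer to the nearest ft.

2534 ft

Two edge vectors: Well 101→Well 102 = (-253, 209, 172.3), Well 101→Well 103 = (-263, 181, 149.7).
Normal n = (Well 101→Well 102) × (Well 101→Well 103) = (101, -7440.8, 9174).
So ∂z/∂x = −n_x/n_z = −0.01101 and ∂z/∂y = −n_y/n_z = 0.81107.
Intercept c from Well 101: 2681.6 + 4.29 − 174.38 = 2511.51.
At (64, 28): z = −0.7 + 22.7 + 2511.51 = 2533.5 ft.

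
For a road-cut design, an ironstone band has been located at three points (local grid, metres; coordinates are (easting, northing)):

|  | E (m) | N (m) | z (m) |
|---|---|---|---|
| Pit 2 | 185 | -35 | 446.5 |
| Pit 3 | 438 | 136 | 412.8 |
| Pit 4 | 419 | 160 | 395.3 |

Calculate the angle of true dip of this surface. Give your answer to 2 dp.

30.63°

Let the plane be z = a·E + b·N + c.
Pit 3−Pit 2: 253a + 171b = −33.7;  Pit 4−Pit 2: 234a + 195b = −51.2.
Solving gives a = 0.23428, b = −0.54370.
Gradient magnitude |∇z| = √(a² + b²) = √(0.05489 + 0.29561) = 0.59202.
True dip = arctan(0.59202) = 30.63°, dipping toward NNW (azimuth ≈ 337°).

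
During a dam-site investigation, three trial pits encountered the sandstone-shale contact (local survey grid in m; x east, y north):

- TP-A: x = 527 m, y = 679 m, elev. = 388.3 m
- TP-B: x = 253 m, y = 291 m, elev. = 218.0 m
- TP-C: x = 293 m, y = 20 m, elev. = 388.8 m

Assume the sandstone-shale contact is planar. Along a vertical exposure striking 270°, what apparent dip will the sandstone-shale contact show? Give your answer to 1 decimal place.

51.4°

Two edge vectors: TP-A→TP-B = (-274, -388, -170.3), TP-A→TP-C = (-234, -659, 0.5).
Normal n = (TP-A→TP-B) × (TP-A→TP-C) = (-112421.7, 39987.2, 89774).
So ∂z/∂x = −n_x/n_z = 1.25227 and ∂z/∂y = −n_y/n_z = −0.44542.
Unit vector along 270° is (sin 270°, cos 270°) = (-1.0000, -0.0000).
Slope in that direction = a·(-1.0000) + b·(-0.0000) = −1.25227.
Apparent dip = arctan|1.25227| = 51.4° (true dip is 53.0°, so apparent ≤ true as expected).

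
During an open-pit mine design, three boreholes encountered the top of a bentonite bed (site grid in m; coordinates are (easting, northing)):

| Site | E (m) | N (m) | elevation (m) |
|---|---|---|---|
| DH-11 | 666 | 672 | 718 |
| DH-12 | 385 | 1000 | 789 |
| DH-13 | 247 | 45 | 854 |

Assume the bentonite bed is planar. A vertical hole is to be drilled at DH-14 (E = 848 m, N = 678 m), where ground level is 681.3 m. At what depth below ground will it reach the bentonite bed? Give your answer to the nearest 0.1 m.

15.2 m

Two edge vectors: DH-11→DH-12 = (-281, 328, 71), DH-11→DH-13 = (-419, -627, 136).
Normal n = (DH-11→DH-12) × (DH-11→DH-13) = (89125, 8467, 313619).
So ∂z/∂E = −n_x/n_z = −0.284182 and ∂z/∂N = −n_y/n_z = −0.026998.
Intercept c from DH-11: 718 + 189.27 + 18.14 = 925.41.
At (848, 678): z_contact = −240.99 − 18.30 + 925.41 = 666.12 m.
Depth below ground = 681.3 − 666.12 = 15.2 m.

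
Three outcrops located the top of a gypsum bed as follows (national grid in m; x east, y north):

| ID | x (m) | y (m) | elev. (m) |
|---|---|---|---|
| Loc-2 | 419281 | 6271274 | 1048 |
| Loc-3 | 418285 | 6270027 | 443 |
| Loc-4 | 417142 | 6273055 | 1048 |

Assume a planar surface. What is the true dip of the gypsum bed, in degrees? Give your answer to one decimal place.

Two edge vectors: Loc-2→Loc-3 = (-996, -1247, -605), Loc-2→Loc-4 = (-2139, 1781, 0).
Normal n = (Loc-2→Loc-3) × (Loc-2→Loc-4) = (1077505, 1294095, -4441209).
So ∂z/∂x = −n_x/n_z = 0.24262 and ∂z/∂y = −n_y/n_z = 0.29138.
Gradient magnitude |∇z| = √(a² + b²) = √(0.05886 + 0.08490) = 0.37917.
True dip = arctan(0.37917) = 20.8°, dipping toward SW (azimuth ≈ 220°).

20.8°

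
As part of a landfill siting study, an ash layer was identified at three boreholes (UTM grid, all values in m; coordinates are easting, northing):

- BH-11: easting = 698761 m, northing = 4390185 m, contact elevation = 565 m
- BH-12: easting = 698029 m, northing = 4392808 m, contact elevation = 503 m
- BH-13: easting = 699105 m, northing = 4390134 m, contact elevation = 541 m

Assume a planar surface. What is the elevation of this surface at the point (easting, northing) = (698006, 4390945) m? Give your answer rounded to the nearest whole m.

589 m

Let the plane be z = a·easting + b·northing + c.
BH-12−BH-11: −732a + 2623b = −62;  BH-13−BH-11: 344a − 51b = −24.
Solving gives a = −0.07643414, b = −0.04496751.
Then c = 565 − a·698761 − b·4390185 = 251389.90.
At (698006, 4390945): z = −53351.5 − 197449.9 + 251389.90 = 588.5 m.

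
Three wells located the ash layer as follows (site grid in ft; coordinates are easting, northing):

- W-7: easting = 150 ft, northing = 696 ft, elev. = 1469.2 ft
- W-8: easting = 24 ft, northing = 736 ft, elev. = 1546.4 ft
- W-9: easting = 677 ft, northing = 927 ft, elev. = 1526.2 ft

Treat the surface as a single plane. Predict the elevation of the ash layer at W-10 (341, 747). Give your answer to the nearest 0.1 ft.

Two edge vectors: W-7→W-8 = (-126, 40, 77.2), W-7→W-9 = (527, 231, 57).
Normal n = (W-7→W-8) × (W-7→W-9) = (-15553.2, 47866.4, -50186).
So ∂z/∂easting = −n_x/n_z = −0.30991 and ∂z/∂northing = −n_y/n_z = 0.95378.
Intercept c from W-7: 1469.2 + 46.49 − 663.83 = 851.86.
At (341, 747): z = −105.7 + 712.5 + 851.86 = 1458.6 ft.

1458.6 ft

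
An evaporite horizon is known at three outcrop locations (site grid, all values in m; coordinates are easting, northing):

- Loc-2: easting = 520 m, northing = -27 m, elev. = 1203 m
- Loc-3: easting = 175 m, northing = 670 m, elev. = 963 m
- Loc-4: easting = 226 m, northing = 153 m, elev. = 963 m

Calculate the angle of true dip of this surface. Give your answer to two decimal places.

Let the plane be z = a·easting + b·northing + c.
Loc-3−Loc-2: −345a + 697b = −240;  Loc-4−Loc-2: −294a + 180b = −240.
Solving gives a = 0.86880, b = 0.08570.
Gradient magnitude |∇z| = √(a² + b²) = √(0.75481 + 0.00735) = 0.87301.
True dip = arctan(0.87301) = 41.12°, dipping toward W (azimuth ≈ 264°).

41.12°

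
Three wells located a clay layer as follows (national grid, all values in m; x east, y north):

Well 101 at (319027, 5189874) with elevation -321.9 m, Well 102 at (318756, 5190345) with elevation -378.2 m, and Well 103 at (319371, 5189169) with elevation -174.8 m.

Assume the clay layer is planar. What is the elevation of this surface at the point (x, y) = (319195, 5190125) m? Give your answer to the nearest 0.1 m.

Let the plane be z = a·x + b·y + c.
Well 102−Well 101: −271a + 471b = −56.3;  Well 103−Well 101: 344a − 705b = 147.1.
Solving gives a = −1.019344838, b = −0.706034928.
Then c = -321.9 − a·319027 − b·5189874 = 3989108.94.
At (319195, 5190125): z = −325369.8 − 3664409.5 + 3989108.94 = -670.4 m.

-670.4 m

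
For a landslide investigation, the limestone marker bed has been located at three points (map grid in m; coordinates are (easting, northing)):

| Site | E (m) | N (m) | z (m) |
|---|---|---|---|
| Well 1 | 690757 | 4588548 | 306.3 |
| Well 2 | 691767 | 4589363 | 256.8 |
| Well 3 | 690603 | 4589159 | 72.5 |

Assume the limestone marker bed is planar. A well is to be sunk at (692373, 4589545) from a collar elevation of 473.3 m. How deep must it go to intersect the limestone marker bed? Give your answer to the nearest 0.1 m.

145.4 m

Two edge vectors: Well 1→Well 2 = (1010, 815, -49.5), Well 1→Well 3 = (-154, 611, -233.8).
Normal n = (Well 1→Well 2) × (Well 1→Well 3) = (-160302.5, 243761, 742620).
So ∂z/∂E = −n_x/n_z = 0.215860736 and ∂z/∂N = −n_y/n_z = −0.328244593.
Intercept c from Well 1: 306.3 − 149107.31 + 1506166.07 = 1357365.06.
At (692373, 4589545): z_contact = 149456.15 − 1506493.33 + 1357365.06 = 327.87 m.
Depth below ground = 473.3 − 327.87 = 145.4 m.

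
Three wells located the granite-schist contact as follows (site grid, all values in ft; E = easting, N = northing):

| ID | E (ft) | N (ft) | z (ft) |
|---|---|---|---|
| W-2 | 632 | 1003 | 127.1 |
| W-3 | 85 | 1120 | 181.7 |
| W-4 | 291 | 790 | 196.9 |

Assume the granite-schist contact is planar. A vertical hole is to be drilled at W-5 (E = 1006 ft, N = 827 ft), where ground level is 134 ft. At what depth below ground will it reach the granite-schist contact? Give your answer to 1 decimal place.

32.2 ft

Two edge vectors: W-2→W-3 = (-547, 117, 54.6), W-2→W-4 = (-341, -213, 69.8).
Normal n = (W-2→W-3) × (W-2→W-4) = (19796.4, 19562, 156408).
So ∂z/∂E = −n_x/n_z = −0.126569 and ∂z/∂N = −n_y/n_z = −0.125070.
Intercept c from W-2: 127.1 + 79.99 + 125.45 = 332.54.
At (1006, 827): z_contact = −127.33 − 103.43 + 332.54 = 101.78 ft.
Depth below ground = 134 − 101.78 = 32.2 ft.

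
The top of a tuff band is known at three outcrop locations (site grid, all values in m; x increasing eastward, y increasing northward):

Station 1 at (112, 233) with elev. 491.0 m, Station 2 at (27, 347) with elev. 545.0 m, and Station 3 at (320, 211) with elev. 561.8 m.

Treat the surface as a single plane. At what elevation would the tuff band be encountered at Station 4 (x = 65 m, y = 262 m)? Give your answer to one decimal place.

494.0 m

Two edge vectors: Station 1→Station 2 = (-85, 114, 54), Station 1→Station 3 = (208, -22, 70.8).
Normal n = (Station 1→Station 2) × (Station 1→Station 3) = (9259.2, 17250, -21842).
So ∂z/∂x = −n_x/n_z = 0.42392 and ∂z/∂y = −n_y/n_z = 0.78976.
Intercept c from Station 1: 491 − 47.48 − 184.01 = 259.51.
At (65, 262): z = 27.6 + 206.9 + 259.51 = 494.0 m.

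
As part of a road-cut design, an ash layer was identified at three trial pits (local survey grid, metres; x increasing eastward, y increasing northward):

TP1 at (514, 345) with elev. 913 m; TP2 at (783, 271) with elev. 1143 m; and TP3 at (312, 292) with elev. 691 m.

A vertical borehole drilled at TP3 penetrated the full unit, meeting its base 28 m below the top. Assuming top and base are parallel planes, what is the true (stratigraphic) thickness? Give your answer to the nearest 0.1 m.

19.0 m

Let the plane be z = a·x + b·y + c.
TP2−TP1: 269a − 74b = 230;  TP3−TP1: −202a − 53b = −222.
Solving gives a = 0.97990, b = 0.45396.
|∇z| = √(a²+b²) = 1.07995, so dip δ = arctan(1.07995) = 47.20°.
True thickness = vertical thickness × cos δ = 28 × cos 47.20° = 19.0 m.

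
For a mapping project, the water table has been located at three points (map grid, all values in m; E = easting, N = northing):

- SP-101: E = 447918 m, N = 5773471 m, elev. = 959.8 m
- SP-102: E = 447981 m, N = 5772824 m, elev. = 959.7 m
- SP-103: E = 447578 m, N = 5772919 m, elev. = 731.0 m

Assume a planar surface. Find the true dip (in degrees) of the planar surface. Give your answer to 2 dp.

Let the plane be z = a·E + b·N + c.
SP-102−SP-101: 63a − 647b = −0.1;  SP-103−SP-101: −340a − 552b = −228.8.
Solving gives a = 0.58086, b = 0.05671.
Gradient magnitude |∇z| = √(a² + b²) = √(0.33740 + 0.00322) = 0.58363.
True dip = arctan(0.58363) = 30.27°, dipping toward W (azimuth ≈ 264°).

30.27°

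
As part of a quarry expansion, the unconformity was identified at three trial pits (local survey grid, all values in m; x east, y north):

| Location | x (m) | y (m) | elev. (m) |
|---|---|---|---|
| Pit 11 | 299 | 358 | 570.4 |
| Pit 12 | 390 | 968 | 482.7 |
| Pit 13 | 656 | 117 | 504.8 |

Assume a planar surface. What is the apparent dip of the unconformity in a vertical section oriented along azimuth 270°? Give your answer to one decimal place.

Let the plane be z = a·x + b·y + c.
Pit 12−Pit 11: 91a + 610b = −87.7;  Pit 13−Pit 11: 357a − 241b = −65.6.
Solving gives a = −0.25512, b = −0.10571.
Unit vector along 270° is (sin 270°, cos 270°) = (-1.0000, -0.0000).
Slope in that direction = a·(-1.0000) + b·(-0.0000) = 0.25512.
Apparent dip = arctan|0.25512| = 14.3° (true dip is 15.4°, so apparent ≤ true as expected).

14.3°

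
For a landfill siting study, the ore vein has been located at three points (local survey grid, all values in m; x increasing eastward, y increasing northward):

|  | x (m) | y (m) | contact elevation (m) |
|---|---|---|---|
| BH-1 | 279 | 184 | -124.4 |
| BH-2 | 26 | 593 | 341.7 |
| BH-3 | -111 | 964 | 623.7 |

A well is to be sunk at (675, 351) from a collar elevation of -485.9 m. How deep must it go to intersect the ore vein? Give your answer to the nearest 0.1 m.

Let the plane be z = a·x + b·y + c.
BH-2−BH-1: −253a + 409b = 466.1;  BH-3−BH-1: −390a + 780b = 748.1.
Solving gives a = −1.52221, b = 0.19800.
Then c = -124.4 − a·279 − b·184 = 263.86.
At (675, 351): z_contact = −1027.49 + 69.50 + 263.86 = -694.13 m.
Depth below ground = -485.9 − (-694.13) = 208.2 m.

208.2 m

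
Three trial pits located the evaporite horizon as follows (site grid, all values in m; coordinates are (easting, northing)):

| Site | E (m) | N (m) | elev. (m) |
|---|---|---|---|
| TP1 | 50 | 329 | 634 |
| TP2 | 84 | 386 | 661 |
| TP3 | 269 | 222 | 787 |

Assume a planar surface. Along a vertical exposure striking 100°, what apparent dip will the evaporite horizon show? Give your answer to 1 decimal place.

35.1°

Two edge vectors: TP1→TP2 = (34, 57, 27), TP1→TP3 = (219, -107, 153).
Normal n = (TP1→TP2) × (TP1→TP3) = (11610, 711, -16121).
So ∂z/∂E = −n_x/n_z = 0.72018 and ∂z/∂N = −n_y/n_z = 0.04410.
Unit vector along 100° is (sin 100°, cos 100°) = (0.9848, -0.1736).
Slope in that direction = a·(0.9848) + b·(-0.1736) = 0.70158.
Apparent dip = arctan|0.70158| = 35.1° (true dip is 35.8°, so apparent ≤ true as expected).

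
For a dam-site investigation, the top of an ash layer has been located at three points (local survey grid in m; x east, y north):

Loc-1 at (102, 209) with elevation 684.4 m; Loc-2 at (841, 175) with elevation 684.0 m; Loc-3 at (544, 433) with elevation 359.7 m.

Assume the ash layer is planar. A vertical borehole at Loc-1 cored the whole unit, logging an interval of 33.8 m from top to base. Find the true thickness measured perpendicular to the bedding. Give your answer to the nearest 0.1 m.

20.3 m

Two edge vectors: Loc-1→Loc-2 = (739, -34, -0.4), Loc-1→Loc-3 = (442, 224, -324.7).
Normal n = (Loc-1→Loc-2) × (Loc-1→Loc-3) = (11129.4, 239776.5, 180564).
So ∂z/∂x = −n_x/n_z = −0.06164 and ∂z/∂y = −n_y/n_z = −1.32793.
|∇z| = √(a²+b²) = 1.32936, so dip δ = arctan(1.32936) = 53.05°.
True thickness = vertical thickness × cos δ = 33.8 × cos 53.05° = 20.3 m.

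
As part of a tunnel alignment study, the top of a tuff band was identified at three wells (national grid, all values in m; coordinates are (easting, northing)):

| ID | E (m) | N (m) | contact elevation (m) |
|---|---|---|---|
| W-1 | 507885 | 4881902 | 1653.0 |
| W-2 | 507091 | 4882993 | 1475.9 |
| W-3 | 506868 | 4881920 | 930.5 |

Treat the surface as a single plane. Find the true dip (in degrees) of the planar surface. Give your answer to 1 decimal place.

38.7°

Let the plane be z = a·E + b·N + c.
W-2−W-1: −794a + 1091b = −177.1;  W-3−W-1: −1017a + 18b = −722.5.
Solving gives a = 0.71678, b = 0.35933.
Gradient magnitude |∇z| = √(a² + b²) = √(0.51378 + 0.12912) = 0.80181.
True dip = arctan(0.80181) = 38.7°, dipping toward WSW (azimuth ≈ 243°).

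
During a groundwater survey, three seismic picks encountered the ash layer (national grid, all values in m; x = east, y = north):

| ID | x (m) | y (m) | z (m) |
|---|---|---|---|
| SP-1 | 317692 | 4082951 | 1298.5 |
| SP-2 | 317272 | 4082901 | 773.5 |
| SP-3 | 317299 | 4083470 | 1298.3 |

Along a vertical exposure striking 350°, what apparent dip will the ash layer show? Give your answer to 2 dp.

Let the plane be z = a·x + b·y + c.
SP-2−SP-1: −420a − 50b = −525;  SP-3−SP-1: −393a + 519b = −0.2.
Solving gives a = 1.14668, b = 0.86791.
Unit vector along 350° is (sin 350°, cos 350°) = (-0.1736, 0.9848).
Slope in that direction = a·(-0.1736) + b·(0.9848) = 0.65560.
Apparent dip = arctan|0.65560| = 33.25° (true dip is 55.2°, so apparent ≤ true as expected).

33.25°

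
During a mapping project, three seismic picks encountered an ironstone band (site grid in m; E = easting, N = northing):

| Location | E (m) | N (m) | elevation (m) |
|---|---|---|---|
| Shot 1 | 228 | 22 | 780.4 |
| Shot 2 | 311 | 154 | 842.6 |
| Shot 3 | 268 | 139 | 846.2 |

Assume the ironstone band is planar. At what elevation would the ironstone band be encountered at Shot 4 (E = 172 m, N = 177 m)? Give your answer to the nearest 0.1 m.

Let the plane be z = a·E + b·N + c.
Shot 2−Shot 1: 83a + 132b = 62.2;  Shot 3−Shot 1: 40a + 117b = 65.8.
Solving gives a = −0.31781, b = 0.67104.
Then c = 780.4 − a·228 − b·22 = 838.10.
At (172, 177): z = −54.7 + 118.8 + 838.10 = 902.2 m.

902.2 m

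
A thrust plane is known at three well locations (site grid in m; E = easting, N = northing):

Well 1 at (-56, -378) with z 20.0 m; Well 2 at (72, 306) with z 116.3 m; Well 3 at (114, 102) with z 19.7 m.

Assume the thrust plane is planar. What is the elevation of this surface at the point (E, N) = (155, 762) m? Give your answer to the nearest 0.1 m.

Let the plane be z = a·E + b·N + c.
Well 2−Well 1: 128a + 684b = 96.3;  Well 3−Well 1: 170a + 480b = −0.3.
Solving gives a = −0.84663, b = 0.29922.
Then c = 20 − a·-56 − b·-378 = 85.70.
At (155, 762): z = −131.2 + 228.0 + 85.70 = 182.5 m.

182.5 m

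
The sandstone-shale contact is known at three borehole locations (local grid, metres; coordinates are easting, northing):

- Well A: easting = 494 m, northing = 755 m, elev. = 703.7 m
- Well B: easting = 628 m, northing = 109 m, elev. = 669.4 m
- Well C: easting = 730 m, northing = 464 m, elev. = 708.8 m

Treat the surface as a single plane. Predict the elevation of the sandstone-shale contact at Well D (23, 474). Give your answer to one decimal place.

626.8 m

Let the plane be z = a·easting + b·northing + c.
Well B−Well A: 134a − 646b = −34.3;  Well C−Well A: 236a − 291b = 5.1.
Solving gives a = 0.11701, b = 0.07737.
Then c = 703.7 − a·494 − b·755 = 587.49.
At (23, 474): z = 2.7 + 36.7 + 587.49 = 626.8 m.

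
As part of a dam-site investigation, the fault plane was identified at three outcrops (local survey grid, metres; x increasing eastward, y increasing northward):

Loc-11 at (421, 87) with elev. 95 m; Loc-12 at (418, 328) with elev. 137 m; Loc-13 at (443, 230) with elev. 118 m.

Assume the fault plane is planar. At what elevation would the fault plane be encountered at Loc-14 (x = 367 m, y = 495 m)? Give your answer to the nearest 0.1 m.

Two edge vectors: Loc-11→Loc-12 = (-3, 241, 42), Loc-11→Loc-13 = (22, 143, 23).
Normal n = (Loc-11→Loc-12) × (Loc-11→Loc-13) = (-463, 993, -5731).
So ∂z/∂x = −n_x/n_z = −0.08079 and ∂z/∂y = −n_y/n_z = 0.17327.
Intercept c from Loc-11: 95 + 34.01 − 15.07 = 113.94.
At (367, 495): z = −29.6 + 85.8 + 113.94 = 170.1 m.

170.1 m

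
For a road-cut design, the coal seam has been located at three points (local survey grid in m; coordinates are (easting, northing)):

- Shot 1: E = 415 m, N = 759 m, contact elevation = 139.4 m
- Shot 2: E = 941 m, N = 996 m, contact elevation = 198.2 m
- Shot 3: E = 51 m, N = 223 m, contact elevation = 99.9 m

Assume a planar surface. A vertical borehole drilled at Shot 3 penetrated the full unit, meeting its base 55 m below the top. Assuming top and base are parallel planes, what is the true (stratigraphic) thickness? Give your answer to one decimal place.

54.7 m

Let the plane be z = a·E + b·N + c.
Shot 2−Shot 1: 526a + 237b = 58.8;  Shot 3−Shot 1: −364a − 536b = −39.5.
Solving gives a = 0.11323, b = −0.00320.
|∇z| = √(a²+b²) = 0.11327, so dip δ = arctan(0.11327) = 6.46°.
True thickness = vertical thickness × cos δ = 55 × cos 6.46° = 54.7 m.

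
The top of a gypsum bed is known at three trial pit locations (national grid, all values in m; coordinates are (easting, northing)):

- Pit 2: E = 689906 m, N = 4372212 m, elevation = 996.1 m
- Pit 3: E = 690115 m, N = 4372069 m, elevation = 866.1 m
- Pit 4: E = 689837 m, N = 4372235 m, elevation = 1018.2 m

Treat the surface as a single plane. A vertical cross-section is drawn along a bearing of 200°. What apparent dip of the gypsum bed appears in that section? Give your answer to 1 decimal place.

Let the plane be z = a·E + b·N + c.
Pit 3−Pit 2: 209a − 143b = −130;  Pit 4−Pit 2: −69a + 23b = 22.1.
Solving gives a = −0.03366, b = 0.85990.
Unit vector along 200° is (sin 200°, cos 200°) = (-0.3420, -0.9397).
Slope in that direction = a·(-0.3420) + b·(-0.9397) = −0.79653.
Apparent dip = arctan|0.79653| = 38.5° (true dip is 40.7°, so apparent ≤ true as expected).

38.5°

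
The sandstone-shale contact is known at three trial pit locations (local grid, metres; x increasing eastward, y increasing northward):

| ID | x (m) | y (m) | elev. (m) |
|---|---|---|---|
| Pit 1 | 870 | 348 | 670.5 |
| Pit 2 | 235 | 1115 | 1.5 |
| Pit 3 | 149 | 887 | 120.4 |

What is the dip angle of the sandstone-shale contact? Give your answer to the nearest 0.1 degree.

Let the plane be z = a·x + b·y + c.
Pit 2−Pit 1: −635a + 767b = −669;  Pit 3−Pit 1: −721a + 539b = −550.1.
Solving gives a = 0.29105, b = −0.63127.
Gradient magnitude |∇z| = √(a² + b²) = √(0.08471 + 0.39850) = 0.69513.
True dip = arctan(0.69513) = 34.8°, dipping toward NNW (azimuth ≈ 335°).

34.8°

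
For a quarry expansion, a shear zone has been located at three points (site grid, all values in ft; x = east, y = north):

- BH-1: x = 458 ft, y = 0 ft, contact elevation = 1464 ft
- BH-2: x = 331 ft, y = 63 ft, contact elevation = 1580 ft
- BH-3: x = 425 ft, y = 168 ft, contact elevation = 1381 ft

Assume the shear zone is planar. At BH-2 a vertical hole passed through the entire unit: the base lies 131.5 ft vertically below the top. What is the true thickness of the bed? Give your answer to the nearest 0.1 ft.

73.5 ft

Two edge vectors: BH-1→BH-2 = (-127, 63, 116), BH-1→BH-3 = (-33, 168, -83).
Normal n = (BH-1→BH-2) × (BH-1→BH-3) = (-24717, -14369, -19257).
So ∂z/∂x = −n_x/n_z = −1.28353 and ∂z/∂y = −n_y/n_z = −0.74617.
|∇z| = √(a²+b²) = 1.48466, so dip δ = arctan(1.48466) = 56.04°.
True thickness = vertical thickness × cos δ = 131.5 × cos 56.04° = 73.5 ft.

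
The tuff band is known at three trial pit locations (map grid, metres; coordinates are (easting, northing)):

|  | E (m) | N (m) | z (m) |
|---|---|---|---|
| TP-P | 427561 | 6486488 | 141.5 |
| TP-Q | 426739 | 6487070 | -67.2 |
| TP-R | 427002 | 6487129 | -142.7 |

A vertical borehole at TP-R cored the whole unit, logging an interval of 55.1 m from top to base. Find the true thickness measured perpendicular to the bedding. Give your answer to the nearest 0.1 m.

Two edge vectors: TP-P→TP-Q = (-822, 582, -208.7), TP-P→TP-R = (-559, 641, -284.2).
Normal n = (TP-P→TP-Q) × (TP-P→TP-R) = (-31627.7, -116949.1, -201564).
So ∂z/∂E = −n_x/n_z = −0.15691 and ∂z/∂N = −n_y/n_z = −0.58021.
|∇z| = √(a²+b²) = 0.60105, so dip δ = arctan(0.60105) = 31.01°.
True thickness = vertical thickness × cos δ = 55.1 × cos 31.01° = 47.2 m.

47.2 m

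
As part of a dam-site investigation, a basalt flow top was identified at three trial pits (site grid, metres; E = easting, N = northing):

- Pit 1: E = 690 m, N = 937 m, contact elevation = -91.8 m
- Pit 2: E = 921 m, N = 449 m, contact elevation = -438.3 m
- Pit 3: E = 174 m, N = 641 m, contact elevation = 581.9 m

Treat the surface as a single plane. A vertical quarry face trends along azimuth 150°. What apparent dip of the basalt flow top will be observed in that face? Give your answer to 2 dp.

36.36°

Let the plane be z = a·E + b·N + c.
Pit 2−Pit 1: 231a − 488b = −346.5;  Pit 3−Pit 1: −516a − 296b = 673.7.
Solving gives a = −1.34713, b = 0.07236.
Unit vector along 150° is (sin 150°, cos 150°) = (0.5000, -0.8660).
Slope in that direction = a·(0.5000) + b·(-0.8660) = −0.73623.
Apparent dip = arctan|0.73623| = 36.36° (true dip is 53.5°, so apparent ≤ true as expected).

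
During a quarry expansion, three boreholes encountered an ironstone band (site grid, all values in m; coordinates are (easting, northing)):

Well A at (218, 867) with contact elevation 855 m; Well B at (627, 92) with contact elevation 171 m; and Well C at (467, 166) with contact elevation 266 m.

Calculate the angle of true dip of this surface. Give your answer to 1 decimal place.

Two edge vectors: Well A→Well B = (409, -775, -684), Well A→Well C = (249, -701, -589).
Normal n = (Well A→Well B) × (Well A→Well C) = (-23009, 70585, -93734).
So ∂z/∂E = −n_x/n_z = −0.24547 and ∂z/∂N = −n_y/n_z = 0.75304.
Gradient magnitude |∇z| = √(a² + b²) = √(0.06026 + 0.56706) = 0.79203.
True dip = arctan(0.79203) = 38.4°, dipping toward SSE (azimuth ≈ 162°).

38.4°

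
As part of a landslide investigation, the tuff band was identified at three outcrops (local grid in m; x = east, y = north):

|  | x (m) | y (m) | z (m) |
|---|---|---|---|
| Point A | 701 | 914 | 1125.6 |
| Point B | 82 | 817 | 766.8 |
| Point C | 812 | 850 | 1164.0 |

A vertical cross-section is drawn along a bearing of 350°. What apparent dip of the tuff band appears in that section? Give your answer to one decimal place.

Two edge vectors: Point A→Point B = (-619, -97, -358.8), Point A→Point C = (111, -64, 38.4).
Normal n = (Point A→Point B) × (Point A→Point C) = (-26688, -16057.2, 50383).
So ∂z/∂x = −n_x/n_z = 0.52970 and ∂z/∂y = −n_y/n_z = 0.31870.
Unit vector along 350° is (sin 350°, cos 350°) = (-0.1736, 0.9848).
Slope in that direction = a·(-0.1736) + b·(0.9848) = 0.22188.
Apparent dip = arctan|0.22188| = 12.5° (true dip is 31.7°, so apparent ≤ true as expected).

12.5°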